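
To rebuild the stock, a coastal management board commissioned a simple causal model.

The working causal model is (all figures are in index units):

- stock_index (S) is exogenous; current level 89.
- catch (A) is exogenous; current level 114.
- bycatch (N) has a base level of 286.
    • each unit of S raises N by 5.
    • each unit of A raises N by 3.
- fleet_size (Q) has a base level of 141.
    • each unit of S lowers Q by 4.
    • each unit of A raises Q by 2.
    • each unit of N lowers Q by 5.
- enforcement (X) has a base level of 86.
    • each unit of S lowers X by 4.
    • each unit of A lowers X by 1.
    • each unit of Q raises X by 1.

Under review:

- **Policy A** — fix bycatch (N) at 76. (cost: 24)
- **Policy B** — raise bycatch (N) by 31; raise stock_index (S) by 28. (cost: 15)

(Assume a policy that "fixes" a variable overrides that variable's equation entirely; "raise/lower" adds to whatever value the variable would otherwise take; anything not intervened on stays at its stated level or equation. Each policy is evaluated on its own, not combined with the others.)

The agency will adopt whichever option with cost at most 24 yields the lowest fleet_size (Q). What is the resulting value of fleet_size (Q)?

Policy A (N := 76):
  S = 89
  A = 114
  N = 76
  Q = 141 − 4·89 + 2·114 − 5·76 = -367
Policy B (N + 31, S + 28):
  S = 89 + 28 = 117
  A = 114
  N = 286 + 5·117 + 3·114 (+31 from intervention) = 1244
  Q = 141 − 4·117 + 2·114 − 5·1244 = -6319
Comparing — Policy A: Q=-367, Policy B: Q=-6319. Lowest is -6319 (Policy B).

-6319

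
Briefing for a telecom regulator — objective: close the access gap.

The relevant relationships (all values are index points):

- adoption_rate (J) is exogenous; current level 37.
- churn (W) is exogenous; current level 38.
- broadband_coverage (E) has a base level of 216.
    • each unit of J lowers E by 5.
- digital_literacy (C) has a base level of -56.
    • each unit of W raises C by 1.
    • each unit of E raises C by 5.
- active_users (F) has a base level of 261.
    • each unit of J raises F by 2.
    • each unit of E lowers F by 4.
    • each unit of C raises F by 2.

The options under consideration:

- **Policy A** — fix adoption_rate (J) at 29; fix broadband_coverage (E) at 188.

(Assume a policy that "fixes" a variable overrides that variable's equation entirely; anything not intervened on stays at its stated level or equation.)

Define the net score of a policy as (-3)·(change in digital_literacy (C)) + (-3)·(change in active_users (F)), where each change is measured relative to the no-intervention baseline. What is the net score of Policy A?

-5133

Baseline:
  J = 37
  W = 38
  E = 216 − 5·37 = 31
  C = -56 + 38 + 5·31 = 137
  F = 261 + 2·37 − 4·31 + 2·137 = 485
Policy A (J := 29, E := 188):
  J = 29
  W = 38
  E = 188
  C = -56 + 38 + 5·188 = 922
  F = 261 + 2·29 − 4·188 + 2·922 = 1411
ΔC = 922 − 137 = 785; ΔF = 1411 − 485 = 926
Score = (-3)·785 + (-3)·926 = -5133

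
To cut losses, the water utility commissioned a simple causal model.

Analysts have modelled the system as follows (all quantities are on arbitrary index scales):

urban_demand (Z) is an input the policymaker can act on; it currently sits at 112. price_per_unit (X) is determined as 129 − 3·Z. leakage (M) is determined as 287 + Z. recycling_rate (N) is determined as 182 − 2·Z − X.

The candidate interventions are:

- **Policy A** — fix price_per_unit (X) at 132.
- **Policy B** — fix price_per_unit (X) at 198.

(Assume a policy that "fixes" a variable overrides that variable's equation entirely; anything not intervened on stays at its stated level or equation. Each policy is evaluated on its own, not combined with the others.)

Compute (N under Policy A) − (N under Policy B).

Policy A (X := 132):
  Z = 112
  X = 132
  N = 182 − 2·112 − 132 = -174
Policy B (X := 198):
  Z = 112
  X = 198
  N = 182 − 2·112 − 198 = -240
N: -174 − (-240) = 66

66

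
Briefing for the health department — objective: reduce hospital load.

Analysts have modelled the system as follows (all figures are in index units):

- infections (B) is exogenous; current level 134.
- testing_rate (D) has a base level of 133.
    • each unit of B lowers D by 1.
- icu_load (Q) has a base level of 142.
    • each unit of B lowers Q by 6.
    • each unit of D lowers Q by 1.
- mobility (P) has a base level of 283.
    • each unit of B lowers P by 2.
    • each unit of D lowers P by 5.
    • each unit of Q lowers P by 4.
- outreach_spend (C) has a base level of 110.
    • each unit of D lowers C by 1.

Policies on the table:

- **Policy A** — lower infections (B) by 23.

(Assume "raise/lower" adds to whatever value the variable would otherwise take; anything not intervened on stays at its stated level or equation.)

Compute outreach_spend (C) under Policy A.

88

Policy A (B − 23):
  B = 134 − 23 = 111
  D = 133 − 111 = 22
  C = 110 − 22 = 88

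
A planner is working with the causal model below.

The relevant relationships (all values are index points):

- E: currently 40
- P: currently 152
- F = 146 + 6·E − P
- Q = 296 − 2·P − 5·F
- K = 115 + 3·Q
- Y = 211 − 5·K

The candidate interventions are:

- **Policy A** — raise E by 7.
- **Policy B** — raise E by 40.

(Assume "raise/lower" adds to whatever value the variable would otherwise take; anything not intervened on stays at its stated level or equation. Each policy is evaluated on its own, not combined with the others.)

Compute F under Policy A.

276

Policy A (E + 7):
  E = 40 + 7 = 47
  P = 152
  F = 146 + 6·47 − 152 = 276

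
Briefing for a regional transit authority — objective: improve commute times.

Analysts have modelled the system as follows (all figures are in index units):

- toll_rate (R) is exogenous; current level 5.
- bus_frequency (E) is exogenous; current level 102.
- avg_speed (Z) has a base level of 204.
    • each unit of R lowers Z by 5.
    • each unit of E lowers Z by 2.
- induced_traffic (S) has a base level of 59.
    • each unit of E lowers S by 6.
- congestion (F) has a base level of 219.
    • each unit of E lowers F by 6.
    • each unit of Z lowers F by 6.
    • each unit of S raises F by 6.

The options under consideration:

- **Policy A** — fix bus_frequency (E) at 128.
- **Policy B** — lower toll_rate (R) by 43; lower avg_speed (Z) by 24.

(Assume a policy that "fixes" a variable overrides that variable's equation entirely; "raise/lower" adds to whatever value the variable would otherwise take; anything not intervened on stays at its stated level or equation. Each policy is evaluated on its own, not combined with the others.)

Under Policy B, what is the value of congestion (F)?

Policy B (R − 43, Z − 24):
  R = 5 − 43 = -38
  E = 102
  Z = 204 − 5·(-38) − 2·102 (−24 from intervention) = 166
  S = 59 − 6·102 = -553
  F = 219 − 6·102 − 6·166 + 6·(-553) = -4707

-4707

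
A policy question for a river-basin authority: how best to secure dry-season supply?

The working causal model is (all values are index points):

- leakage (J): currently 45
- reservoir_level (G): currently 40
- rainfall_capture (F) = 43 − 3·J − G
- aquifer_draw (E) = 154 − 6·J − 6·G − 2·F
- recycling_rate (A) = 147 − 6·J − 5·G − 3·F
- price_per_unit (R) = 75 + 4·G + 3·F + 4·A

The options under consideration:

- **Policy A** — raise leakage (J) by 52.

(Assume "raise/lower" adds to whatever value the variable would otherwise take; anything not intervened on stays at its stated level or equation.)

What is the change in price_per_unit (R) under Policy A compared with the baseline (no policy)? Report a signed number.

Baseline:
  J = 45
  G = 40
  F = 43 − 3·45 − 40 = -132
  A = 147 − 6·45 − 5·40 − 3·(-132) = 73
  R = 75 + 4·40 + 3·(-132) + 4·73 = 131
Policy A (J + 52):
  J = 45 + 52 = 97
  G = 40
  F = 43 − 3·97 − 40 = -288
  A = 147 − 6·97 − 5·40 − 3·(-288) = 229
  R = 75 + 4·40 + 3·(-288) + 4·229 = 287
Change in R: 287 − 131 = 156

156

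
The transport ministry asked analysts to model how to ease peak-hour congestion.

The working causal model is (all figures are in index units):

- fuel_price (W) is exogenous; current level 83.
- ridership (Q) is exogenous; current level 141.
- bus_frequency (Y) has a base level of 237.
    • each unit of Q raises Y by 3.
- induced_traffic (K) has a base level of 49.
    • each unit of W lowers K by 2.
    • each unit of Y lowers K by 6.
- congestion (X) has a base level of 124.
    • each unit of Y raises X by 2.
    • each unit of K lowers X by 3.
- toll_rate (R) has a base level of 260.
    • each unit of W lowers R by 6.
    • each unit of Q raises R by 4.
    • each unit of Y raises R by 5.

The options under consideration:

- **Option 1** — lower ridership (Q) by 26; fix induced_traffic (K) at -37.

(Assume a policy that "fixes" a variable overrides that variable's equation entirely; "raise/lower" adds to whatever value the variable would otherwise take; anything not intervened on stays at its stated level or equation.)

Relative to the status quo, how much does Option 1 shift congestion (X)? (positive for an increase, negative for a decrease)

-12276

Baseline:
  W = 83
  Q = 141
  Y = 237 + 3·141 = 660
  K = 49 − 2·83 − 6·660 = -4077
  X = 124 + 2·660 − 3·(-4077) = 13675
Option 1 (Q − 26, K := -37):
  W = 83
  Q = 141 − 26 = 115
  Y = 237 + 3·115 = 582
  K = -37
  X = 124 + 2·582 − 3·(-37) = 1399
Change in X: 1399 − 13675 = -12276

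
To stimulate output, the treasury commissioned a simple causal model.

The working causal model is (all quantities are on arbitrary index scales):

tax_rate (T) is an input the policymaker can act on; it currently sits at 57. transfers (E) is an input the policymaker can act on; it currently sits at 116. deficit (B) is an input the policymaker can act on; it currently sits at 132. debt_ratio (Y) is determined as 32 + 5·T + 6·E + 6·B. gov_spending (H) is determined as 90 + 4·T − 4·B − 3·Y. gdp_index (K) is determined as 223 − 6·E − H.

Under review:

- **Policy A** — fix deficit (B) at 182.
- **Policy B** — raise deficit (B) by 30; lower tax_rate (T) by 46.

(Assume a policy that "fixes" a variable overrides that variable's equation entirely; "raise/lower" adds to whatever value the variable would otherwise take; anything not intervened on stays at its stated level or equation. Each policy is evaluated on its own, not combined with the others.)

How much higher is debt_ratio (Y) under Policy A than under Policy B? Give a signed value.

350

Policy A (B := 182):
  T = 57
  E = 116
  B = 182
  Y = 32 + 5·57 + 6·116 + 6·182 = 2105
Policy B (B + 30, T − 46):
  T = 57 − 46 = 11
  E = 116
  B = 132 + 30 = 162
  Y = 32 + 5·11 + 6·116 + 6·162 = 1755
Y: 2105 − 1755 = 350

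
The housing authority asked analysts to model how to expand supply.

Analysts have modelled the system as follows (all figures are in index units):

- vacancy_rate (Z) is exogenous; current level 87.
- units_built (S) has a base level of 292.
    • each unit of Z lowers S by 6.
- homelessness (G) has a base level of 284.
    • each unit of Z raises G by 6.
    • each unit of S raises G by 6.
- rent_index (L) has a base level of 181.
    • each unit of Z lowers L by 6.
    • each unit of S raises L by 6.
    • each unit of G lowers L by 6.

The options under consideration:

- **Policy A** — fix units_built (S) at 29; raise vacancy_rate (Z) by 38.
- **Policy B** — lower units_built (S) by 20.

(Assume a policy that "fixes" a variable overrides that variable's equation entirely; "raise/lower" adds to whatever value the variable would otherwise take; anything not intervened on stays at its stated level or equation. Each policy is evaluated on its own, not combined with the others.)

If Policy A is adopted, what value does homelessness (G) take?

1208

Policy A (S := 29, Z + 38):
  Z = 87 + 38 = 125
  S = 29
  G = 284 + 6·125 + 6·29 = 1208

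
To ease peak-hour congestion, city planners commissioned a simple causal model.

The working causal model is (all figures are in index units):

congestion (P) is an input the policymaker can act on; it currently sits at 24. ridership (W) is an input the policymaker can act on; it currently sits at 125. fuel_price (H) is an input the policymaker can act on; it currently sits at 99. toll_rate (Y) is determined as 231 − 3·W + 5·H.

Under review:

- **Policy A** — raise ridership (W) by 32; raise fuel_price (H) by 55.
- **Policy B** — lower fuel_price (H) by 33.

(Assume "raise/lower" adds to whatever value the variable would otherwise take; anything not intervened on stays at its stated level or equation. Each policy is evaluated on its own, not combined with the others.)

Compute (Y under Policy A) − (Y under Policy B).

Policy A (W + 32, H + 55):
  W = 125 + 32 = 157
  H = 99 + 55 = 154
  Y = 231 − 3·157 + 5·154 = 530
Policy B (H − 33):
  W = 125
  H = 99 − 33 = 66
  Y = 231 − 3·125 + 5·66 = 186
Y: 530 − 186 = 344

344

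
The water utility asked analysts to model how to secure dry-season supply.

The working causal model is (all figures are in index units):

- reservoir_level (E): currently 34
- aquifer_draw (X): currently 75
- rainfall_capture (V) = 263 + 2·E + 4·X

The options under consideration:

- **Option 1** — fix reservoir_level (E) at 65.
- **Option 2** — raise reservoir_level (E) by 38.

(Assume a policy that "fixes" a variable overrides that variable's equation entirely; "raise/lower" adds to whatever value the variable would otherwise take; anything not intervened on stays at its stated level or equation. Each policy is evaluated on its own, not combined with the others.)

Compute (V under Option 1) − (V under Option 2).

-14

Option 1 (E := 65):
  E = 65
  X = 75
  V = 263 + 2·65 + 4·75 = 693
Option 2 (E + 38):
  E = 34 + 38 = 72
  X = 75
  V = 263 + 2·72 + 4·75 = 707
V: 693 − 707 = -14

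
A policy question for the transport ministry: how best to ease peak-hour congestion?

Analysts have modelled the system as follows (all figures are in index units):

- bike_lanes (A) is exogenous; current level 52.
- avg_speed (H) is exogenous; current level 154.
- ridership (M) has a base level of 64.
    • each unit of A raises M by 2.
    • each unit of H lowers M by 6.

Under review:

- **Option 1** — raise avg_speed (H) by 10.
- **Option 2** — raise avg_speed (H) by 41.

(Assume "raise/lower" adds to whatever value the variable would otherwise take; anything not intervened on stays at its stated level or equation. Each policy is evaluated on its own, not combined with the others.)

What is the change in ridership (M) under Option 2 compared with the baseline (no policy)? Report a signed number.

-246

Baseline:
  A = 52
  H = 154
  M = 64 + 2·52 − 6·154 = -756
Option 2 (H + 41):
  A = 52
  H = 154 + 41 = 195
  M = 64 + 2·52 − 6·195 = -1002
Change in M: -1002 − (-756) = -246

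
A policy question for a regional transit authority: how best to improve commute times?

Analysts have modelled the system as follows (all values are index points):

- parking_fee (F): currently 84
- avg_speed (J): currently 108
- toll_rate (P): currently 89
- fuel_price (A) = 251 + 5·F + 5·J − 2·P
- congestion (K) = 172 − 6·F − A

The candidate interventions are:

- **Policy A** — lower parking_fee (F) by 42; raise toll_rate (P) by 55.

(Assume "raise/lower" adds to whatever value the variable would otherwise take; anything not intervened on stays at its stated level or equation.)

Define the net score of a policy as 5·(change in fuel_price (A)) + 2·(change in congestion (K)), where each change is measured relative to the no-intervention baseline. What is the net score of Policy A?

-456

Baseline:
  F = 84
  J = 108
  P = 89
  A = 251 + 5·84 + 5·108 − 2·89 = 1033
  K = 172 − 6·84 − 1033 = -1365
Policy A (F − 42, P + 55):
  F = 84 − 42 = 42
  J = 108
  P = 89 + 55 = 144
  A = 251 + 5·42 + 5·108 − 2·144 = 713
  K = 172 − 6·42 − 713 = -793
ΔA = 713 − 1033 = -320; ΔK = -793 − (-1365) = 572
Score = 5·(-320) + 2·572 = -456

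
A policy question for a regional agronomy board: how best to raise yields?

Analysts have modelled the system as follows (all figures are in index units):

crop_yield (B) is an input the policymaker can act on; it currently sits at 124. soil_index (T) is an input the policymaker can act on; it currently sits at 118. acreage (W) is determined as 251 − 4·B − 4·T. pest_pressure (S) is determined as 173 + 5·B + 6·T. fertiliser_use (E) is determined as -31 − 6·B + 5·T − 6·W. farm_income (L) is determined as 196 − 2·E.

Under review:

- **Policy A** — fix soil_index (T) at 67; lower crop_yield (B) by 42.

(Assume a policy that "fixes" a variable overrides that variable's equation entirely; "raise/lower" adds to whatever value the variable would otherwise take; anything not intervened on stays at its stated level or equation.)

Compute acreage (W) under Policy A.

-345

Policy A (T := 67, B − 42):
  B = 124 − 42 = 82
  T = 67
  W = 251 − 4·82 − 4·67 = -345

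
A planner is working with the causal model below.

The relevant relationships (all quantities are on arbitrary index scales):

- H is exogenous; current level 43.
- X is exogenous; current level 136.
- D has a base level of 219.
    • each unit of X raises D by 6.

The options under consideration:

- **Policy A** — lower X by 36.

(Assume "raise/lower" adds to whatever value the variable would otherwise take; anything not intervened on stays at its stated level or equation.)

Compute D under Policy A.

Policy A (X − 36):
  X = 136 − 36 = 100
  D = 219 + 6·100 = 819

819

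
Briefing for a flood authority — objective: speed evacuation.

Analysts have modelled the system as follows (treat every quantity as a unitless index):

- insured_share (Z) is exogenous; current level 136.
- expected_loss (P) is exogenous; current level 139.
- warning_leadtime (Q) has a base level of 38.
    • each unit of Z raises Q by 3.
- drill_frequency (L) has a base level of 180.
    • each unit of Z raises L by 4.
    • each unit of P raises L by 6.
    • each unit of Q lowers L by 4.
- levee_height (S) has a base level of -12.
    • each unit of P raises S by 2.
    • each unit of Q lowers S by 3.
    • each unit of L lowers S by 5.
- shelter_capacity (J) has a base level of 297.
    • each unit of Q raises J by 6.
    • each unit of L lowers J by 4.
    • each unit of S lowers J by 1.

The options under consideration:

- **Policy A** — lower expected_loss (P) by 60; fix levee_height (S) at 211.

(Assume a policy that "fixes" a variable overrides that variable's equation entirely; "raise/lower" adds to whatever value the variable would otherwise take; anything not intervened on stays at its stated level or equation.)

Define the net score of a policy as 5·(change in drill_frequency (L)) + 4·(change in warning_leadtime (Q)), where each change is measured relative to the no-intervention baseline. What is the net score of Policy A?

-1800

Baseline:
  Z = 136
  P = 139
  Q = 38 + 3·136 = 446
  L = 180 + 4·136 + 6·139 − 4·446 = -226
Policy A (P − 60, S := 211):
  Z = 136
  P = 139 − 60 = 79
  Q = 38 + 3·136 = 446
  L = 180 + 4·136 + 6·79 − 4·446 = -586
ΔL = -586 − (-226) = -360; ΔQ = 446 − 446 = 0
Score = 5·(-360) + 4·0 = -1800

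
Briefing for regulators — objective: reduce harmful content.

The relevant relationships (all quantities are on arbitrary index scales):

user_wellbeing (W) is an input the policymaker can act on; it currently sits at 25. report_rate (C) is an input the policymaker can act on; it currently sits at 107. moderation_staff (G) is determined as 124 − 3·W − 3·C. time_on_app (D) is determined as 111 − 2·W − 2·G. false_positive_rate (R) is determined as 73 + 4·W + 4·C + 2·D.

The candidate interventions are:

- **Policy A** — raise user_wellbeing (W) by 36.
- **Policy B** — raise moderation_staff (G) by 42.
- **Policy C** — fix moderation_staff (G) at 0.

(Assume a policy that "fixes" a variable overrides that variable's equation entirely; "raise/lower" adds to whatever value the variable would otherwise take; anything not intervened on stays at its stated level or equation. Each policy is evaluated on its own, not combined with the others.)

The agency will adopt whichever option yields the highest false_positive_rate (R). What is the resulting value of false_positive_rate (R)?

Policy A (W + 36):
  W = 25 + 36 = 61
  C = 107
  G = 124 − 3·61 − 3·107 = -380
  D = 111 − 2·61 − 2·(-380) = 749
  R = 73 + 4·61 + 4·107 + 2·749 = 2243
Policy B (G + 42):
  W = 25
  C = 107
  G = 124 − 3·25 − 3·107 (+42 from intervention) = -230
  D = 111 − 2·25 − 2·(-230) = 521
  R = 73 + 4·25 + 4·107 + 2·521 = 1643
Policy C (G := 0):
  W = 25
  C = 107
  G = 0
  D = 111 − 2·25 − 2·0 = 61
  R = 73 + 4·25 + 4·107 + 2·61 = 723
Comparing — Policy A: R=2243, Policy B: R=1643, Policy C: R=723. Highest is 2243 (Policy A).

2243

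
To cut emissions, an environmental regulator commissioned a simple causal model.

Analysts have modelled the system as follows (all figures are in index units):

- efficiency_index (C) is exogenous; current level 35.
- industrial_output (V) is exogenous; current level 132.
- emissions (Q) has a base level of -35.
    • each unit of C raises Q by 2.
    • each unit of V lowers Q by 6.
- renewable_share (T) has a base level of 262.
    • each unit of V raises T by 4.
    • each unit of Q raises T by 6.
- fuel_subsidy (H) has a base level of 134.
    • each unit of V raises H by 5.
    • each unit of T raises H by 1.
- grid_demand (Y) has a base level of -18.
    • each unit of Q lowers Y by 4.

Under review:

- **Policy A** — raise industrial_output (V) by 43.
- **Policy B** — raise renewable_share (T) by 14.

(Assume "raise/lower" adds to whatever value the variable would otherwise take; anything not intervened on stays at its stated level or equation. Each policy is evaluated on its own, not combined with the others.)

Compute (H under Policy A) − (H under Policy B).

-1175

Policy A (V + 43):
  C = 35
  V = 132 + 43 = 175
  Q = -35 + 2·35 − 6·175 = -1015
  T = 262 + 4·175 + 6·(-1015) = -5128
  H = 134 + 5·175 + (-5128) = -4119
Policy B (T + 14):
  C = 35
  V = 132
  Q = -35 + 2·35 − 6·132 = -757
  T = 262 + 4·132 + 6·(-757) (+14 from intervention) = -3738
  H = 134 + 5·132 + (-3738) = -2944
H: -4119 − (-2944) = -1175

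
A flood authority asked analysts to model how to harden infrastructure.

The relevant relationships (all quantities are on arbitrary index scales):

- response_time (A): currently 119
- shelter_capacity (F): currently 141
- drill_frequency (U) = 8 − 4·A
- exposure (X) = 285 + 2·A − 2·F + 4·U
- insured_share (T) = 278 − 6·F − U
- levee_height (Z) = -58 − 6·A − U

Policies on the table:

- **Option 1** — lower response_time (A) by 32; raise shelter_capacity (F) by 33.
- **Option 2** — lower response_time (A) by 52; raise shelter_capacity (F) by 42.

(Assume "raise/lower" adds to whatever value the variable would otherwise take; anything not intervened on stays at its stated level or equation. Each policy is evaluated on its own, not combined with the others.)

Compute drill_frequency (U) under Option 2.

-260

Option 2 (A − 52, F + 42):
  A = 119 − 52 = 67
  U = 8 − 4·67 = -260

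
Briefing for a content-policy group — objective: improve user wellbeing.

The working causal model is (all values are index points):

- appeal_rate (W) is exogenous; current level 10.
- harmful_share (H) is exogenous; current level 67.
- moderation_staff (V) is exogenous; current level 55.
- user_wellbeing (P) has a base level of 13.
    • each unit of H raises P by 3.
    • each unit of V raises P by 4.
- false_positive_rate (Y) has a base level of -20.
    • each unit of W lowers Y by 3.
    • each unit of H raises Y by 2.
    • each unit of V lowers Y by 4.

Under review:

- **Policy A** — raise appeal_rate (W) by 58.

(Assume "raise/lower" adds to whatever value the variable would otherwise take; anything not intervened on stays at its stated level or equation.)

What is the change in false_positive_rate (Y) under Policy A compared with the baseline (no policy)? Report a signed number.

Baseline:
  W = 10
  H = 67
  V = 55
  Y = -20 − 3·10 + 2·67 − 4·55 = -136
Policy A (W + 58):
  W = 10 + 58 = 68
  H = 67
  V = 55
  Y = -20 − 3·68 + 2·67 − 4·55 = -310
Change in Y: -310 − (-136) = -174

-174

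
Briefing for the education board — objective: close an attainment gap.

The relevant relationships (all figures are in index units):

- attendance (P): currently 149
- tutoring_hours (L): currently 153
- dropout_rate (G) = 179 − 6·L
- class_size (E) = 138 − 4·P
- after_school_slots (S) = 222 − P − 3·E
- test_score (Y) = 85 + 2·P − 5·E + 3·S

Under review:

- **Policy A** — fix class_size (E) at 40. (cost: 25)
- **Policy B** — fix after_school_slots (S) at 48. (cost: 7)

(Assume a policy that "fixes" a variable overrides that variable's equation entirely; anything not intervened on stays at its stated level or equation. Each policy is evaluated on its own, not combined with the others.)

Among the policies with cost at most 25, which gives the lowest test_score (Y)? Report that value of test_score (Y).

Policy A (E := 40):
  P = 149
  E = 40
  S = 222 − 149 − 3·40 = -47
  Y = 85 + 2·149 − 5·40 + 3·(-47) = 42
Policy B (S := 48):
  P = 149
  E = 138 − 4·149 = -458
  S = 48
  Y = 85 + 2·149 − 5·(-458) + 3·48 = 2817
Comparing — Policy A: Y=42, Policy B: Y=2817. Lowest is 42 (Policy A).

42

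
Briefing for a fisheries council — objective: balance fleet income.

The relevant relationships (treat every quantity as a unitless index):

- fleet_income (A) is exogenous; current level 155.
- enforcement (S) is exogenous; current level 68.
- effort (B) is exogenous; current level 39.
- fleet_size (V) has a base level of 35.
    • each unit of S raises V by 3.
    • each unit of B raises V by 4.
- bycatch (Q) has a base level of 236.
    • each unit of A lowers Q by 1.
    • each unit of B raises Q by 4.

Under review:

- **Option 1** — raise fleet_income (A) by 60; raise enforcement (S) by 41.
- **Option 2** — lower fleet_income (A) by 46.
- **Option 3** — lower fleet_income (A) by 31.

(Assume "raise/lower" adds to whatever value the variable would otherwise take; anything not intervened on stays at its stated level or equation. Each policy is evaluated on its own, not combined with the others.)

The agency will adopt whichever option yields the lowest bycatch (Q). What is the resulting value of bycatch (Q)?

Option 1 (A + 60, S + 41):
  A = 155 + 60 = 215
  B = 39
  Q = 236 − 215 + 4·39 = 177
Option 2 (A − 46):
  A = 155 − 46 = 109
  B = 39
  Q = 236 − 109 + 4·39 = 283
Option 3 (A − 31):
  A = 155 − 31 = 124
  B = 39
  Q = 236 − 124 + 4·39 = 268
Comparing — Option 1: Q=177, Option 2: Q=283, Option 3: Q=268. Lowest is 177 (Option 1).

177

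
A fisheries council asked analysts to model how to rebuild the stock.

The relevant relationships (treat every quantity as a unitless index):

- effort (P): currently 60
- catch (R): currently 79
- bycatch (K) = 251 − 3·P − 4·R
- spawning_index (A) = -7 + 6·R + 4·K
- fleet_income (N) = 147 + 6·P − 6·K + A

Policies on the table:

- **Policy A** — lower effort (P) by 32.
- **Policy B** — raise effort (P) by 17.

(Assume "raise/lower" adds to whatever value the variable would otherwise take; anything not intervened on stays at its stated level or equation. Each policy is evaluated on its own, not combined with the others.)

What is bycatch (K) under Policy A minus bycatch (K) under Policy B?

147

Policy A (P − 32):
  P = 60 − 32 = 28
  R = 79
  K = 251 − 3·28 − 4·79 = -149
Policy B (P + 17):
  P = 60 + 17 = 77
  R = 79
  K = 251 − 3·77 − 4·79 = -296
K: -149 − (-296) = 147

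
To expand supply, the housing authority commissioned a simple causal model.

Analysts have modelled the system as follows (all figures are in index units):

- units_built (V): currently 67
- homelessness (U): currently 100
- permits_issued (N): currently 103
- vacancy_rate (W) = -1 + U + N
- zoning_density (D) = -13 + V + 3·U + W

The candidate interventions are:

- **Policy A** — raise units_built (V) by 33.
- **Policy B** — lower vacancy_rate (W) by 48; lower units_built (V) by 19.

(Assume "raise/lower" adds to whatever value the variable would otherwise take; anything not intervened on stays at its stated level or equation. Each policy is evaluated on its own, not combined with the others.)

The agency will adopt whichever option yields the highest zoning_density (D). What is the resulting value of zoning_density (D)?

Policy A (V + 33):
  V = 67 + 33 = 100
  U = 100
  N = 103
  W = -1 + 100 + 103 = 202
  D = -13 + 100 + 3·100 + 202 = 589
Policy B (W − 48, V − 19):
  V = 67 − 19 = 48
  U = 100
  N = 103
  W = -1 + 100 + 103 (−48 from intervention) = 154
  D = -13 + 48 + 3·100 + 154 = 489
Comparing — Policy A: D=589, Policy B: D=489. Highest is 589 (Policy A).

589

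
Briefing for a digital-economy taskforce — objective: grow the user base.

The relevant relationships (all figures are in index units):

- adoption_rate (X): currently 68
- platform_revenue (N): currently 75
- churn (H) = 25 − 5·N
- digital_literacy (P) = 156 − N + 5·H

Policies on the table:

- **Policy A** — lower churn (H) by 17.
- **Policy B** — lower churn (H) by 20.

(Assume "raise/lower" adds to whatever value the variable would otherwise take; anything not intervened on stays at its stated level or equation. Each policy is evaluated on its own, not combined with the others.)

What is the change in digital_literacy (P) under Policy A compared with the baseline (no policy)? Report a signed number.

Baseline:
  N = 75
  H = 25 − 5·75 = -350
  P = 156 − 75 + 5·(-350) = -1669
Policy A (H − 17):
  N = 75
  H = 25 − 5·75 (−17 from intervention) = -367
  P = 156 − 75 + 5·(-367) = -1754
Change in P: -1754 − (-1669) = -85

-85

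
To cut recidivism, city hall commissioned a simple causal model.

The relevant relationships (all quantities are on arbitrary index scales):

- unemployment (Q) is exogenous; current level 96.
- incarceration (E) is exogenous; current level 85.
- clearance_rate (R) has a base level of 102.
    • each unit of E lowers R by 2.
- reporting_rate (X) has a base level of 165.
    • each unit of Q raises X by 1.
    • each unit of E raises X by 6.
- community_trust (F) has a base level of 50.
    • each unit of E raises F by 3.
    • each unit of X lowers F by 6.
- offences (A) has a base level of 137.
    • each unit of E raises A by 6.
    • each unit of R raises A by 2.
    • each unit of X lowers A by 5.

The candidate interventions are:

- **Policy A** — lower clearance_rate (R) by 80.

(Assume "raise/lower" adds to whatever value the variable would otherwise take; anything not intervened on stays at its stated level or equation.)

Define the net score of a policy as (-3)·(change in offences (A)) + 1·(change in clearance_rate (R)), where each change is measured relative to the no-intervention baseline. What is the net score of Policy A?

Baseline:
  Q = 96
  E = 85
  R = 102 − 2·85 = -68
  X = 165 + 96 + 6·85 = 771
  A = 137 + 6·85 + 2·(-68) − 5·771 = -3344
Policy A (R − 80):
  Q = 96
  E = 85
  R = 102 − 2·85 (−80 from intervention) = -148
  X = 165 + 96 + 6·85 = 771
  A = 137 + 6·85 + 2·(-148) − 5·771 = -3504
ΔA = -3504 − (-3344) = -160; ΔR = -148 − (-68) = -80
Score = (-3)·(-160) + 1·(-80) = 400

400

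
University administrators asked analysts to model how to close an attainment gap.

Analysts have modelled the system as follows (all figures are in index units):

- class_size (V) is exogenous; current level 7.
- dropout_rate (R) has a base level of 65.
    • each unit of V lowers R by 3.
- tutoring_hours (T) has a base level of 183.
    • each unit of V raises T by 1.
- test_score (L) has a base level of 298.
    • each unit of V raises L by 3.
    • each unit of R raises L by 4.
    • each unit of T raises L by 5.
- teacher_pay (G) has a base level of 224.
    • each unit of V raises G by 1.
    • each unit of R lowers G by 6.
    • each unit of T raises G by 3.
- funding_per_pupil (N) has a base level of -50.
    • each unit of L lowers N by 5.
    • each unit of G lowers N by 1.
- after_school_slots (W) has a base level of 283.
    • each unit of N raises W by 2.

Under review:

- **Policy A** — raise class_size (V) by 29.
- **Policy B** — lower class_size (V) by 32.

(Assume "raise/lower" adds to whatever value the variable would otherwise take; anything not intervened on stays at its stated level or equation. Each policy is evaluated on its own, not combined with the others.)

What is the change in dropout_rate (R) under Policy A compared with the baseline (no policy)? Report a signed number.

Baseline:
  V = 7
  R = 65 − 3·7 = 44
Policy A (V + 29):
  V = 7 + 29 = 36
  R = 65 − 3·36 = -43
Change in R: -43 − 44 = -87

-87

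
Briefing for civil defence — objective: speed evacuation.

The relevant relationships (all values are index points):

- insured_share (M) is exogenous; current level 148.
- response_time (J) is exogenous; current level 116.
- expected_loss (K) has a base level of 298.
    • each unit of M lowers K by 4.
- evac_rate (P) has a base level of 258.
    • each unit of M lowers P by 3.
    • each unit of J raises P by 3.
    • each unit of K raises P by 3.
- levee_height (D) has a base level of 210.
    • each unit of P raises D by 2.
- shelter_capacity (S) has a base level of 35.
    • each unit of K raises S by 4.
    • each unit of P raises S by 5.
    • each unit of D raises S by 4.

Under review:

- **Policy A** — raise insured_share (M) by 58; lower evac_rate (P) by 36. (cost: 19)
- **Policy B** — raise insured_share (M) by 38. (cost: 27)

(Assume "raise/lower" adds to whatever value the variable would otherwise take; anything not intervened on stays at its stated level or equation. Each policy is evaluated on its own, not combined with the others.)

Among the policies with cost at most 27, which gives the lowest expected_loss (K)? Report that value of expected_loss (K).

Policy A (M + 58, P − 36):
  M = 148 + 58 = 206
  K = 298 − 4·206 = -526
Policy B (M + 38):
  M = 148 + 38 = 186
  K = 298 − 4·186 = -446
Comparing — Policy A: K=-526, Policy B: K=-446. Lowest is -526 (Policy A).

-526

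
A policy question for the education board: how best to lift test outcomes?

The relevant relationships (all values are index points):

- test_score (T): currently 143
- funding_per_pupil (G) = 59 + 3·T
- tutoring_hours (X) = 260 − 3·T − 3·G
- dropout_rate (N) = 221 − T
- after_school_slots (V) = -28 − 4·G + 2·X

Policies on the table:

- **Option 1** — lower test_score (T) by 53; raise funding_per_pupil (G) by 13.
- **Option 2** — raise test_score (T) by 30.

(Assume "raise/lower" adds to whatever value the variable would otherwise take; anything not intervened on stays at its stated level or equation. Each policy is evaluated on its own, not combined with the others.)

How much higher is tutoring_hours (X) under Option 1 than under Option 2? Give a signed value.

957

Option 1 (T − 53, G + 13):
  T = 143 − 53 = 90
  G = 59 + 3·90 (+13 from intervention) = 342
  X = 260 − 3·90 − 3·342 = -1036
Option 2 (T + 30):
  T = 143 + 30 = 173
  G = 59 + 3·173 = 578
  X = 260 − 3·173 − 3·578 = -1993
X: -1036 − (-1993) = 957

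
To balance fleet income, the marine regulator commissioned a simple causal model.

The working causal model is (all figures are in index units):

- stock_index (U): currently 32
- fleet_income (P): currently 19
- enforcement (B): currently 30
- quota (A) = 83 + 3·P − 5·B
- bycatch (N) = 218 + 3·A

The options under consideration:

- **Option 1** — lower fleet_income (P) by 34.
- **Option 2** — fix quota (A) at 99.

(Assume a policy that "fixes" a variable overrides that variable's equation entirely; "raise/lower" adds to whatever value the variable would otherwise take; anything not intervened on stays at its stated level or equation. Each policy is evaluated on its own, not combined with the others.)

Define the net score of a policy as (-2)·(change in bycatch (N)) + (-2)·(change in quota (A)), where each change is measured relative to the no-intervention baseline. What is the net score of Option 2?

Baseline:
  P = 19
  B = 30
  A = 83 + 3·19 − 5·30 = -10
  N = 218 + 3·(-10) = 188
Option 2 (A := 99):
  P = 19
  B = 30
  A = 99
  N = 218 + 3·99 = 515
ΔN = 515 − 188 = 327; ΔA = 99 − (-10) = 109
Score = (-2)·327 + (-2)·109 = -872

-872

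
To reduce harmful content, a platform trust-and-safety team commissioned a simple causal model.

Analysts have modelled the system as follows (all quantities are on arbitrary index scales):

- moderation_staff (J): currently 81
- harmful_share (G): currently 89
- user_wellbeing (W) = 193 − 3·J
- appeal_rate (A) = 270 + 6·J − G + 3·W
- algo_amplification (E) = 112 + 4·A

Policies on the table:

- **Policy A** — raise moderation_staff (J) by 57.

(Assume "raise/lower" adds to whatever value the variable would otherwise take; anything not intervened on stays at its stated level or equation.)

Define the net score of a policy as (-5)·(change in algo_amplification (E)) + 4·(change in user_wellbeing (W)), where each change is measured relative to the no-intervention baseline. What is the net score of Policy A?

Baseline:
  J = 81
  G = 89
  W = 193 − 3·81 = -50
  A = 270 + 6·81 − 89 + 3·(-50) = 517
  E = 112 + 4·517 = 2180
Policy A (J + 57):
  J = 81 + 57 = 138
  G = 89
  W = 193 − 3·138 = -221
  A = 270 + 6·138 − 89 + 3·(-221) = 346
  E = 112 + 4·346 = 1496
ΔE = 1496 − 2180 = -684; ΔW = -221 − (-50) = -171
Score = (-5)·(-684) + 4·(-171) = 2736

2736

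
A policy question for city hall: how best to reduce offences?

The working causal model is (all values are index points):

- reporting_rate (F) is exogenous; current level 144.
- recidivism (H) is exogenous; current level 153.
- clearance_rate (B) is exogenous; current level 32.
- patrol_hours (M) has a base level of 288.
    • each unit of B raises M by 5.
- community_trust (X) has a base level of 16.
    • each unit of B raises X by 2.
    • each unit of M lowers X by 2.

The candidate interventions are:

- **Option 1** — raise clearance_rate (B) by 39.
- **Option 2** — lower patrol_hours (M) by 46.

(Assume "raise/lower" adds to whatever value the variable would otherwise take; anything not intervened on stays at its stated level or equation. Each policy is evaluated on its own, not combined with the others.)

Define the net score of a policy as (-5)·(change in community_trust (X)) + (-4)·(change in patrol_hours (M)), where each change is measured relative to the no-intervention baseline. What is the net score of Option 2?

-276

Baseline:
  B = 32
  M = 288 + 5·32 = 448
  X = 16 + 2·32 − 2·448 = -816
Option 2 (M − 46):
  B = 32
  M = 288 + 5·32 (−46 from intervention) = 402
  X = 16 + 2·32 − 2·402 = -724
ΔX = -724 − (-816) = 92; ΔM = 402 − 448 = -46
Score = (-5)·92 + (-4)·(-46) = -276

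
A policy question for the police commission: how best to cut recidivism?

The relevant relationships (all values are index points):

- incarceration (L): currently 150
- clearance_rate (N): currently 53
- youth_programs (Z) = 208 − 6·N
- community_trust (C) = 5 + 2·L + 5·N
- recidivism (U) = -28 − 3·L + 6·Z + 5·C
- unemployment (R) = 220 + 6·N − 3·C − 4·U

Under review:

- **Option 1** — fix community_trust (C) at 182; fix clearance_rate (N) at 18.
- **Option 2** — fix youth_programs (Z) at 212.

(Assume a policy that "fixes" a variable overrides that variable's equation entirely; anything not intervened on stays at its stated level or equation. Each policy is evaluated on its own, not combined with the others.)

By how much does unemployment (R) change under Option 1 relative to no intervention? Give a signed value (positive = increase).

3674

Baseline:
  L = 150
  N = 53
  Z = 208 − 6·53 = -110
  C = 5 + 2·150 + 5·53 = 570
  U = -28 − 3·150 + 6·(-110) + 5·570 = 1712
  R = 220 + 6·53 − 3·570 − 4·1712 = -8020
Option 1 (C := 182, N := 18):
  L = 150
  N = 18
  Z = 208 − 6·18 = 100
  C = 182
  U = -28 − 3·150 + 6·100 + 5·182 = 1032
  R = 220 + 6·18 − 3·182 − 4·1032 = -4346
Change in R: -4346 − (-8020) = 3674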